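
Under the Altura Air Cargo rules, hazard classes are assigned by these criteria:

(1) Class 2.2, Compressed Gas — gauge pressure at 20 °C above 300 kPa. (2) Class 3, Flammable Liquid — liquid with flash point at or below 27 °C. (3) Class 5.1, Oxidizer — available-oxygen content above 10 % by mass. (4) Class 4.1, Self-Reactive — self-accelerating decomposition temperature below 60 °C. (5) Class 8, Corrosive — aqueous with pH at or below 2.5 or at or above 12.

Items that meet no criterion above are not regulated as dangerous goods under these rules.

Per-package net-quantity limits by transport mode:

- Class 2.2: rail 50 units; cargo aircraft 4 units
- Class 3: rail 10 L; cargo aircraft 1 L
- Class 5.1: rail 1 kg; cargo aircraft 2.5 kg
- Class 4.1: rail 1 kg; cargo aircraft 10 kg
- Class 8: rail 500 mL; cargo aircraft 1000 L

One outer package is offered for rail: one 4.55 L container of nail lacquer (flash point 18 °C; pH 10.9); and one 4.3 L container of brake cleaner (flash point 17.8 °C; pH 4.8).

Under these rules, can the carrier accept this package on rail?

Flash point 18 °C meets the Class 3 criterion (Flammable Liquid), so the nail lacquer is Class 3.
The brake cleaner has flash point 17.8 °C, which is ≤ 27 °C, so it is Class 3 (Flammable Liquid).
Total Class 3: 4.55 L + 4.3 L = 8.85 L.
8.85 L is within the rail limit of 10 L for Class 3.

Yes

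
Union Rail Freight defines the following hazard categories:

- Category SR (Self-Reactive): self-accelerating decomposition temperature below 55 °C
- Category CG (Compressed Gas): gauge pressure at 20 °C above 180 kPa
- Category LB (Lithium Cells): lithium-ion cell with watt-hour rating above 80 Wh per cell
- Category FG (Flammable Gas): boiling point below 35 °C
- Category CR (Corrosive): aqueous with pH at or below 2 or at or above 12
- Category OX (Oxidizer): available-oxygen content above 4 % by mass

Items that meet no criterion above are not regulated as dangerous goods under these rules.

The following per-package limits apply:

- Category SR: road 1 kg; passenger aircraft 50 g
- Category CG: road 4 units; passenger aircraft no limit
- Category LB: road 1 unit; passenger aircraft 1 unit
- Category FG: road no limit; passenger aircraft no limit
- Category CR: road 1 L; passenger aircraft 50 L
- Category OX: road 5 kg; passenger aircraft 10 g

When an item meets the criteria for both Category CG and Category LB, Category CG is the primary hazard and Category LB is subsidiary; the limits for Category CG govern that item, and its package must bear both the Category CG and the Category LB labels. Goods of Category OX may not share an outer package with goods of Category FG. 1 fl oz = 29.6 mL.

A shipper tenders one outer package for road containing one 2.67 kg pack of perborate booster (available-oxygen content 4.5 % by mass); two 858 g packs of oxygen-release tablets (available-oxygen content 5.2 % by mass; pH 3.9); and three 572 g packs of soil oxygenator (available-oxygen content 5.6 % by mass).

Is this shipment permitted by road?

No

Perborate booster: available-oxygen content 4.5 % by mass > 4 % by mass → Category OX (Oxidizer).
Oxygen-release tablets: available-oxygen content 5.2 % by mass > 4 % by mass → Category OX (Oxidizer).
Available-oxygen content 5.6 % by mass meets the Category OX criterion (Oxidizer), so the soil oxygenator is Category OX.
Total Category OX: 2.67 kg + (two 858 g packs = 1.716 kg) + (three 572 g packs = 1.716 kg) = 6.102 kg.
That exceeds the Category OX road limit of 5 kg.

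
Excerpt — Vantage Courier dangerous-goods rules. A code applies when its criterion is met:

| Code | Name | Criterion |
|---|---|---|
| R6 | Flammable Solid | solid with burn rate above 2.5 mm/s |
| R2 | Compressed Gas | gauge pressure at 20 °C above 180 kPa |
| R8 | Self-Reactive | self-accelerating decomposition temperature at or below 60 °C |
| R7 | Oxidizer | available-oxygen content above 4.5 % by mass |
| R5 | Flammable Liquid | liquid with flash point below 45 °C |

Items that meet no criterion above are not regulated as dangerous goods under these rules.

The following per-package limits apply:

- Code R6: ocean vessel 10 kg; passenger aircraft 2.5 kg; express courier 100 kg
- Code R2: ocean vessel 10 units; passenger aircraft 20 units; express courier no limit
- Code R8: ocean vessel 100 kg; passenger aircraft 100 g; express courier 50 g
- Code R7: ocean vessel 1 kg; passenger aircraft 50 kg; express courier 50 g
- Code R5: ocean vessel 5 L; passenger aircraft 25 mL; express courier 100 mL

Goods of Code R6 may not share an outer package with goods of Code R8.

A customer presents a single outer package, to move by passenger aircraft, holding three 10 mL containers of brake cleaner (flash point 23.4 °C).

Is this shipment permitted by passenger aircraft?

No

With flash point 23.4 °C (< 45 °C), the brake cleaner falls in Code R5.
Code R5 quantity: three 10 mL containers = 30 mL.
30 mL > 25 mL (passenger aircraft limit, Code R5) — over the limit.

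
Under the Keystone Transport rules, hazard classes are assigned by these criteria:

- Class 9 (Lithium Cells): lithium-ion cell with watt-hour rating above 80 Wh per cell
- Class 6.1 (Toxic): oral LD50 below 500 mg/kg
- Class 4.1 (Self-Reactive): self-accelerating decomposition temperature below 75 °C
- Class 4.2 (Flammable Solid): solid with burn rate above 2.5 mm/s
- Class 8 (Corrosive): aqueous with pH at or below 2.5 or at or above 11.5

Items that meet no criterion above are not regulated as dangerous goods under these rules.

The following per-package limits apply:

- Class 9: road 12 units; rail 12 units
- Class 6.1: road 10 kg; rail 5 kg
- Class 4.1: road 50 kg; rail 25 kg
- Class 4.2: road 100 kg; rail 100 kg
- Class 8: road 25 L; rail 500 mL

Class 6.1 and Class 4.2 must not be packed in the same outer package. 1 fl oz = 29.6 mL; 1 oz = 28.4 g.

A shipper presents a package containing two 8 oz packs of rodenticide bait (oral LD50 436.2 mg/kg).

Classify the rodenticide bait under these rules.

Rodenticide bait: oral LD50 436.2 mg/kg < 500 mg/kg → Class 6.1 (Toxic).

Class 6.1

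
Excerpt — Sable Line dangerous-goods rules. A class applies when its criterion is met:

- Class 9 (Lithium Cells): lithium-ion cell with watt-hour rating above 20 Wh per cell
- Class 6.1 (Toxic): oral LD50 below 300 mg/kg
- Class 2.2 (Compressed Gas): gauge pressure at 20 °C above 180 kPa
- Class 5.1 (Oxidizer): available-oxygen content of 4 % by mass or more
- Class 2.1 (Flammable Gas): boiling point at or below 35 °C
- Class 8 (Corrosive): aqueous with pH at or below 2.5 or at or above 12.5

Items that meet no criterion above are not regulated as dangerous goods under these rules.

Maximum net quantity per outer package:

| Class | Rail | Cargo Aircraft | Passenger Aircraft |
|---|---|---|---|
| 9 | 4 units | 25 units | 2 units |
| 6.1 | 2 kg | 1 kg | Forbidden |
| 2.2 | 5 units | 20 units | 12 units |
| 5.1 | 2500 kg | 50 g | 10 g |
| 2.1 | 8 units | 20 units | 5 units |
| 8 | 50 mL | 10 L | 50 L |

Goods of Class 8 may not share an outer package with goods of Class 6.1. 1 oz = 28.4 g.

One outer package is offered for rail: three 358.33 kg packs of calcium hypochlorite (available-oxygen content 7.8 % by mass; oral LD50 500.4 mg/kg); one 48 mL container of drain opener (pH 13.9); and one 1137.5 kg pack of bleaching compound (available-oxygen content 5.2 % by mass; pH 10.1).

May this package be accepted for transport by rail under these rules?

The calcium hypochlorite has available-oxygen content 7.8 % by mass, which is ≥ 4 % by mass, so it is Class 5.1 (Oxidizer).
Drain opener: pH 13.9 ≥ 12.5 → Class 8 (Corrosive).
With available-oxygen content 5.2 % by mass (≥ 4 % by mass), the bleaching compound falls in Class 5.1.
Class 8 quantity: 48 mL.
48 mL is within the rail limit of 50 mL for Class 8.
Class 5.1 net quantity: (three 358.33 kg packs = 1074.99 kg) + 1137.5 kg = 2212.49 kg.
2212.49 kg ≤ 2500 kg (rail limit, Class 5.1) — within limit.
The segregation rule (Class 8 with Class 6.1) does not apply to Class 8 with Class 5.1.
Every hazard class is within its rail limit and no segregation rule is violated.

Yes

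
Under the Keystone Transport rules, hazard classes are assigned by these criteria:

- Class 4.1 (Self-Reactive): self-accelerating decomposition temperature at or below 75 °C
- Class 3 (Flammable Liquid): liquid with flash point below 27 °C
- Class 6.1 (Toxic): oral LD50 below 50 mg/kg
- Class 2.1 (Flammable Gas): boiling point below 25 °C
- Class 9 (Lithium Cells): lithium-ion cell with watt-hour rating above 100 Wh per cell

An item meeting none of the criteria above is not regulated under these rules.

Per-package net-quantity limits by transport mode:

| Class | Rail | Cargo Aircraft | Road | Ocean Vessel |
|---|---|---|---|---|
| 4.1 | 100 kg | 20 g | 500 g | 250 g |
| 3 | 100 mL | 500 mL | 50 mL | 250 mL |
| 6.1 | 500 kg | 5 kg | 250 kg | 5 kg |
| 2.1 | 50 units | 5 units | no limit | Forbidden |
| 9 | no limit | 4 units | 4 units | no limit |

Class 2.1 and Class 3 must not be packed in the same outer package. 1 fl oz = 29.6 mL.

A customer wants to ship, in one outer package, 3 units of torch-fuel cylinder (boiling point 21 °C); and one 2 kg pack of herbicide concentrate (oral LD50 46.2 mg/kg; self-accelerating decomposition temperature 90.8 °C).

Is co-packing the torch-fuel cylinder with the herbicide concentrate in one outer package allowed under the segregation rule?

With boiling point 21 °C (< 25 °C), the torch-fuel cylinder falls in Class 2.1.
The herbicide concentrate has oral LD50 46.2 mg/kg, which is < 50 mg/kg, so it is Class 6.1 (Toxic).
No segregation rule bars Class 2.1 with Class 6.1.

Yes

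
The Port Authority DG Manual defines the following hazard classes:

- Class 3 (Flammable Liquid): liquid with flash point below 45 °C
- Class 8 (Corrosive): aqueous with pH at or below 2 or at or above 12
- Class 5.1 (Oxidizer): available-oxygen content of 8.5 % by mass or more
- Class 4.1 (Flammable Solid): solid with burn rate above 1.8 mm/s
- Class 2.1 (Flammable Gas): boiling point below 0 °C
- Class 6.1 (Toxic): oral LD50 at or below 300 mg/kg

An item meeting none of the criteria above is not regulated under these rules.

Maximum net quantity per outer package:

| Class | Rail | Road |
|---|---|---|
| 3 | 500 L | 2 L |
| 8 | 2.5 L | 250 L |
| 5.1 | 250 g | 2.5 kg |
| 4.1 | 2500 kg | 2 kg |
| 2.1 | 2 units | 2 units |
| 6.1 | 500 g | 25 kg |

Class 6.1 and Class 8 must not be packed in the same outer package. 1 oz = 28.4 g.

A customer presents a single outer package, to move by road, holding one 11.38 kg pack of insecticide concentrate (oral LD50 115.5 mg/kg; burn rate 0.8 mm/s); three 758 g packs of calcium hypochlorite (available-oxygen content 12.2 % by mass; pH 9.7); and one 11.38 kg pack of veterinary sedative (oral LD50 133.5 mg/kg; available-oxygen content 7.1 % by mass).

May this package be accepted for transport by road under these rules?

With oral LD50 115.5 mg/kg (≤ 300 mg/kg), the insecticide concentrate falls in Class 6.1.
With available-oxygen content 12.2 % by mass (≥ 8.5 % by mass), the calcium hypochlorite falls in Class 5.1.
The veterinary sedative has oral LD50 133.5 mg/kg, which is ≤ 300 mg/kg, so it is Class 6.1 (Toxic).
Total Class 6.1: 11.38 kg + 11.38 kg = 22.76 kg.
22.76 kg ≤ 25 kg (road limit, Class 6.1) — within limit.
Class 5.1 quantity: three 758 g packs = 2.274 kg.
2.274 kg is within the road limit of 2.5 kg for Class 5.1.
The segregation rule (Class 6.1 with Class 8) does not apply to Class 6.1 with Class 5.1.
Every hazard class is within its road limit and no segregation rule is violated.

Yes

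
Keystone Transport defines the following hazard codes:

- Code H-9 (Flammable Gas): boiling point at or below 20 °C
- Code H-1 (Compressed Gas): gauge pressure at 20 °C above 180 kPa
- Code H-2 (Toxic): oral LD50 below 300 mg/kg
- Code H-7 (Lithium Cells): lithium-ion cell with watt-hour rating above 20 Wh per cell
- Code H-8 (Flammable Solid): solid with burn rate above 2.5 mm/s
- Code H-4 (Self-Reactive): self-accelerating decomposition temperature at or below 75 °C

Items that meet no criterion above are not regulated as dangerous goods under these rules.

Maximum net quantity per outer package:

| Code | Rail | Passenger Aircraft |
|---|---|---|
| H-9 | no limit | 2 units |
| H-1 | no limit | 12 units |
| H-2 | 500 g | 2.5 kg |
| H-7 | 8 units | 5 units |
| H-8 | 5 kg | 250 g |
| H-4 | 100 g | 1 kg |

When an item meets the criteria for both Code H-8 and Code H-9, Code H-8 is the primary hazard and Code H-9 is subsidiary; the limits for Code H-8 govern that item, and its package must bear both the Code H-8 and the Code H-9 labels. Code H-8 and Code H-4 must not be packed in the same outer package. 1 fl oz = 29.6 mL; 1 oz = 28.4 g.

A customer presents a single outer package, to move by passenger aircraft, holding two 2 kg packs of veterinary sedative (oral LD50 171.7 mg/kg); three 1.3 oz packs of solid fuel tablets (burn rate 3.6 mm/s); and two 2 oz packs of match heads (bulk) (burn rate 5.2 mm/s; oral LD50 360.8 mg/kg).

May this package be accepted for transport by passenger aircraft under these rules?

No

Oral LD50 171.7 mg/kg meets the Code H-2 criterion (Toxic), so the veterinary sedative is Code H-2.
Burn rate 3.6 mm/s meets the Code H-8 criterion (Flammable Solid), so the solid fuel tablets are Code H-8.
With burn rate 5.2 mm/s (> 2.5 mm/s), the match heads (bulk) fall in Code H-8.
Code H-8 net quantity: (three 1.3 oz packs = 110.76 g) + (two 2 oz packs = 113.6 g) = 224.36 g.
224.36 g ≤ 250 g (passenger aircraft limit, Code H-8) — within limit.
Code H-2 quantity: two 2 kg packs = 4 kg.
4 kg > 2.5 kg (passenger aircraft limit, Code H-2) — over the limit.
The segregation rule (Code H-8 with Code H-4) does not apply to Code H-8 with Code H-2.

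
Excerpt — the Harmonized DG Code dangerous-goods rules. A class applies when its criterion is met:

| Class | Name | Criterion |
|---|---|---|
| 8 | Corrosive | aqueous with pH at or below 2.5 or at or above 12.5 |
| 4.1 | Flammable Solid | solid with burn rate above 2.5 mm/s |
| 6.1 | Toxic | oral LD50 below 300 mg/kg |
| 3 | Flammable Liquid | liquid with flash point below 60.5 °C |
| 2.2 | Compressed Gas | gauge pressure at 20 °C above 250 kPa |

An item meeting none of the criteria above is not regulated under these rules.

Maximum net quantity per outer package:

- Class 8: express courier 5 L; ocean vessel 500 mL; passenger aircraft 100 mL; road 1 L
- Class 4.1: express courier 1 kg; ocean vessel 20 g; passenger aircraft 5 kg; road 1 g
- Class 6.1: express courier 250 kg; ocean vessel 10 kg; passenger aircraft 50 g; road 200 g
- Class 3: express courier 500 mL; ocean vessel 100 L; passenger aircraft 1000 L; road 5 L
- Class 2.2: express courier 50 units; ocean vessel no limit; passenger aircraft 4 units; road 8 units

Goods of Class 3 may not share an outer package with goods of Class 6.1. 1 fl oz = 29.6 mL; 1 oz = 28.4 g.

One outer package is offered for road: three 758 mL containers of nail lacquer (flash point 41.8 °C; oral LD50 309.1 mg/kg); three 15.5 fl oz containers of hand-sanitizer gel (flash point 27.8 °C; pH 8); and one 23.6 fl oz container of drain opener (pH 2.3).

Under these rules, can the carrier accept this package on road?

Yes

Flash point 41.8 °C meets the Class 3 criterion (Flammable Liquid), so the nail lacquer is Class 3.
Flash point 27.8 °C meets the Class 3 criterion (Flammable Liquid), so the hand-sanitizer gel is Class 3.
With pH 2.3 (≤ 2.5), the drain opener falls in Class 8.
Total Class 3: (three 758 mL containers = 2.274 L) + (three 15.5 fl oz containers = 1376.4 mL) = 3650.4 mL.
That is within the Class 3 road limit of 5 L.
Class 8 quantity: one 23.6 fl oz container = 698.56 mL.
698.56 mL ≤ 1 L (road limit, Class 8) — within limit.
The segregation rule (Class 3 with Class 6.1) does not apply to Class 3 with Class 8.
Every hazard class is within its road limit and no segregation rule is violated.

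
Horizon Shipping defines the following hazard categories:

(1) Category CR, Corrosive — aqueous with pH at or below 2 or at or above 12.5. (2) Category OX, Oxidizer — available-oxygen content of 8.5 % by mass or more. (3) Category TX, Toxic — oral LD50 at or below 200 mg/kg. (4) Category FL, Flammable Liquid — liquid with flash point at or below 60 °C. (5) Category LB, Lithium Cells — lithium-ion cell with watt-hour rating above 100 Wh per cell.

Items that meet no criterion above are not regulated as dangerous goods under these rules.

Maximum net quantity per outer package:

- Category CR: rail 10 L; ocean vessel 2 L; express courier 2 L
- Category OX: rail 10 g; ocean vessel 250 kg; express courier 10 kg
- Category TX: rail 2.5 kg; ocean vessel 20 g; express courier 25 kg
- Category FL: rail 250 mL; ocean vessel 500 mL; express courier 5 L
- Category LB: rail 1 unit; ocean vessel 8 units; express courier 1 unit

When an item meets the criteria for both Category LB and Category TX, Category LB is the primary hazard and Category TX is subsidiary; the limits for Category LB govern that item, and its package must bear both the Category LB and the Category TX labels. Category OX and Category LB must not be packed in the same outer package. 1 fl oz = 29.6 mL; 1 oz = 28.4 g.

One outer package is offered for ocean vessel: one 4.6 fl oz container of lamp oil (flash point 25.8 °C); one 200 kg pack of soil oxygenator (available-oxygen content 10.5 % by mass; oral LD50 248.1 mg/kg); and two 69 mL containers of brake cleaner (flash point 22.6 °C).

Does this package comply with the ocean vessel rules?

The lamp oil has flash point 25.8 °C, which is ≤ 60 °C, so it is Category FL (Flammable Liquid).
With available-oxygen content 10.5 % by mass (≥ 8.5 % by mass), the soil oxygenator falls in Category OX.
With flash point 22.6 °C (≤ 60 °C), the brake cleaner falls in Category FL.
Category FL net quantity: (one 4.6 fl oz container = 136.16 mL) + (two 69 mL containers = 138 mL) = 274.16 mL.
274.16 mL is within the ocean vessel limit of 500 mL for Category FL.
Category OX quantity: 200 kg.
200 kg ≤ 250 kg (ocean vessel limit, Category OX) — within limit.
The segregation rule (Category OX with Category LB) does not apply to Category FL with Category OX.
Every hazard category is within its ocean vessel limit and no segregation rule is violated.

Yes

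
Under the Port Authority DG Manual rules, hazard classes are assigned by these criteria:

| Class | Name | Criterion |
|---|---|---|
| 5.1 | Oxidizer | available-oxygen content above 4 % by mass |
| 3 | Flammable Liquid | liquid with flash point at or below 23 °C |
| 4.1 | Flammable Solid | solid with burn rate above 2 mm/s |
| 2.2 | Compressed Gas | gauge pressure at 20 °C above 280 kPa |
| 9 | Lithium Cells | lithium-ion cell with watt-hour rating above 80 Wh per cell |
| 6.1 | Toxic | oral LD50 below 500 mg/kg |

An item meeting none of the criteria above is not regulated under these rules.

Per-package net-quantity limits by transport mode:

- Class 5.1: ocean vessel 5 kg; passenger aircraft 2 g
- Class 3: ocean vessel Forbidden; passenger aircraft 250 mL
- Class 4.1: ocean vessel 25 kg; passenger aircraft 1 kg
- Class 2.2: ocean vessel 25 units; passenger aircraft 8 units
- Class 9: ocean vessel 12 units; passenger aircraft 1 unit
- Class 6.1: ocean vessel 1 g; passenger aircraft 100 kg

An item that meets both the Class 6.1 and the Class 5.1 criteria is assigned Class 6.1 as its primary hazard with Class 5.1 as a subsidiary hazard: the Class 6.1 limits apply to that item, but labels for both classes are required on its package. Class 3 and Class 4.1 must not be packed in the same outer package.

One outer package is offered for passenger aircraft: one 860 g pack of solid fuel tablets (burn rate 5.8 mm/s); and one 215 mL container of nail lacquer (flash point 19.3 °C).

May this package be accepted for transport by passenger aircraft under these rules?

No

With burn rate 5.8 mm/s (> 2 mm/s), the solid fuel tablets fall in Class 4.1.
Flash point 19.3 °C meets the Class 3 criterion (Flammable Liquid), so the nail lacquer is Class 3.
Class 3 quantity: 215 mL.
215 mL is within the passenger aircraft limit of 250 mL for Class 3.
Class 4.1 quantity: 860 g.
860 g ≤ 1 kg (passenger aircraft limit, Class 4.1) — within limit.
Class 3 and Class 4.1 may not share an outer package.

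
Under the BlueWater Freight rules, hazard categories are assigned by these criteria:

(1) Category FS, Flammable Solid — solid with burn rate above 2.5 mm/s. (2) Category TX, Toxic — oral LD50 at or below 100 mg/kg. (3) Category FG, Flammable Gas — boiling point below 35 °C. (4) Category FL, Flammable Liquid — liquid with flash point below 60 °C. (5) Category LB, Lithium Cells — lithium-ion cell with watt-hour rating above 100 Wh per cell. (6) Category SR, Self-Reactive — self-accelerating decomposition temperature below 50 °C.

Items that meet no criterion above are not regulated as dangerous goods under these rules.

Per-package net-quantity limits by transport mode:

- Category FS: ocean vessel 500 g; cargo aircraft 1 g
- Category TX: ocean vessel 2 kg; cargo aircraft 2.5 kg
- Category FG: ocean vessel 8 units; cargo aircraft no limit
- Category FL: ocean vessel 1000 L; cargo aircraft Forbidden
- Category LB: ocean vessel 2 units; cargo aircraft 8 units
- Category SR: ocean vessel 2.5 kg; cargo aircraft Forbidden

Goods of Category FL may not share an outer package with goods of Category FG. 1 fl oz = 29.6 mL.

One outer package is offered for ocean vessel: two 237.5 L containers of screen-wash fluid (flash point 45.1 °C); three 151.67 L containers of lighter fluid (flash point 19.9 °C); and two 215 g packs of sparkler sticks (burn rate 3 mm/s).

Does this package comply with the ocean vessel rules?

The screen-wash fluid has flash point 45.1 °C, which is < 60 °C, so it is Category FL (Flammable Liquid).
With flash point 19.9 °C (< 60 °C), the lighter fluid falls in Category FL.
With burn rate 3 mm/s (> 2.5 mm/s), the sparkler sticks fall in Category FS.
Total Category FL: (two 237.5 L containers = 475 L) + (three 151.67 L containers = 455.01 L) = 930.01 L.
That is within the Category FL ocean vessel limit of 1000 L.
Category FS quantity: two 215 g packs = 430 g.
That is within the Category FS ocean vessel limit of 500 g.
The segregation rule (Category FL with Category FG) does not apply to Category FL with Category FS.
Every hazard category is within its ocean vessel limit and no segregation rule is violated.

Yes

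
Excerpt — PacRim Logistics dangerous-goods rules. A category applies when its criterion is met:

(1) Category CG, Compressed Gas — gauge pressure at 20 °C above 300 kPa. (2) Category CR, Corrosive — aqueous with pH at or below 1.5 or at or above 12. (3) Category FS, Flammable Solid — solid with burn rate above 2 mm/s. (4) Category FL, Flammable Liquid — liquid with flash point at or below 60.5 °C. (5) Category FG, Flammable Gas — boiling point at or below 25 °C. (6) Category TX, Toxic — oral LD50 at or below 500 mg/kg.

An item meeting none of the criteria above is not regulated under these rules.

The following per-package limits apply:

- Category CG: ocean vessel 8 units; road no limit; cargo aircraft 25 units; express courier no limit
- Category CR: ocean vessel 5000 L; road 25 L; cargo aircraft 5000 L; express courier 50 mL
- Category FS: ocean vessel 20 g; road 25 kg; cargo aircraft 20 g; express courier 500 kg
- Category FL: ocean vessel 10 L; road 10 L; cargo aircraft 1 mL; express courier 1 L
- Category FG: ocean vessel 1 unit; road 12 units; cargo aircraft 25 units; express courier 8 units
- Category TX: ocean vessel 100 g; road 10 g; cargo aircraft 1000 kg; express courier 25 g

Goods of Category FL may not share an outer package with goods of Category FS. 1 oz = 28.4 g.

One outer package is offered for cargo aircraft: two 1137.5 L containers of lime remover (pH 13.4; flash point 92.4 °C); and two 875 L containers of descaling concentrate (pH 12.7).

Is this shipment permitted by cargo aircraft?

Yes

pH 13.4 meets the Category CR criterion (Corrosive), so the lime remover is Category CR.
pH 12.7 meets the Category CR criterion (Corrosive), so the descaling concentrate is Category CR.
Total Category CR: (two 1137.5 L containers = 2275 L) + (two 875 L containers = 1750 L) = 4025 L.
4025 L ≤ 5000 L (cargo aircraft limit, Category CR) — within limit.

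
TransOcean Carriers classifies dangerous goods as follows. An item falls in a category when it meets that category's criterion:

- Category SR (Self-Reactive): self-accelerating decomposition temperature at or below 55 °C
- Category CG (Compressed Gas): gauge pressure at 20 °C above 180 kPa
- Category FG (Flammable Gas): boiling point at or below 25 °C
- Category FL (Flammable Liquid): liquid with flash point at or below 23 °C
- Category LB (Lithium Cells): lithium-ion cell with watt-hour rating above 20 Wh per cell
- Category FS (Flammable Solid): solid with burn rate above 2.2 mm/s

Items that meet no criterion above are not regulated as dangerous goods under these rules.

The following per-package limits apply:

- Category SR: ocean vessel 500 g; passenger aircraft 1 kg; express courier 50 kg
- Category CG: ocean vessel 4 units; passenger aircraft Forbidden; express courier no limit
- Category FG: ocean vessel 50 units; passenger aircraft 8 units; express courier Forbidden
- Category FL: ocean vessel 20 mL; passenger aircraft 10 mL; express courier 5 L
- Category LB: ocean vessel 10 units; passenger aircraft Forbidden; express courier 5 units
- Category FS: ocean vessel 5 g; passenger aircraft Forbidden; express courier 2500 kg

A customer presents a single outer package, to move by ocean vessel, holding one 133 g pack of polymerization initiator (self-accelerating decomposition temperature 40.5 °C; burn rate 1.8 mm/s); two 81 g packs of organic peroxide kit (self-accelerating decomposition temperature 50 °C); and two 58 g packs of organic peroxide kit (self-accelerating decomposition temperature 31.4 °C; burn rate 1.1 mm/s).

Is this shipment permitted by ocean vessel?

The polymerization initiator has self-accelerating decomposition temperature 40.5 °C, which is ≤ 55 °C, so it is Category SR (Self-Reactive).
With self-accelerating decomposition temperature 50 °C (≤ 55 °C), the organic peroxide kit falls in Category SR.
Self-accelerating decomposition temperature 31.4 °C meets the Category SR criterion (Self-Reactive), so the organic peroxide kit is Category SR.
Category SR net quantity: 133 g + (two 81 g packs = 162 g) + (two 58 g packs = 116 g) = 411 g.
411 g is within the ocean vessel limit of 500 g for Category SR.

Yes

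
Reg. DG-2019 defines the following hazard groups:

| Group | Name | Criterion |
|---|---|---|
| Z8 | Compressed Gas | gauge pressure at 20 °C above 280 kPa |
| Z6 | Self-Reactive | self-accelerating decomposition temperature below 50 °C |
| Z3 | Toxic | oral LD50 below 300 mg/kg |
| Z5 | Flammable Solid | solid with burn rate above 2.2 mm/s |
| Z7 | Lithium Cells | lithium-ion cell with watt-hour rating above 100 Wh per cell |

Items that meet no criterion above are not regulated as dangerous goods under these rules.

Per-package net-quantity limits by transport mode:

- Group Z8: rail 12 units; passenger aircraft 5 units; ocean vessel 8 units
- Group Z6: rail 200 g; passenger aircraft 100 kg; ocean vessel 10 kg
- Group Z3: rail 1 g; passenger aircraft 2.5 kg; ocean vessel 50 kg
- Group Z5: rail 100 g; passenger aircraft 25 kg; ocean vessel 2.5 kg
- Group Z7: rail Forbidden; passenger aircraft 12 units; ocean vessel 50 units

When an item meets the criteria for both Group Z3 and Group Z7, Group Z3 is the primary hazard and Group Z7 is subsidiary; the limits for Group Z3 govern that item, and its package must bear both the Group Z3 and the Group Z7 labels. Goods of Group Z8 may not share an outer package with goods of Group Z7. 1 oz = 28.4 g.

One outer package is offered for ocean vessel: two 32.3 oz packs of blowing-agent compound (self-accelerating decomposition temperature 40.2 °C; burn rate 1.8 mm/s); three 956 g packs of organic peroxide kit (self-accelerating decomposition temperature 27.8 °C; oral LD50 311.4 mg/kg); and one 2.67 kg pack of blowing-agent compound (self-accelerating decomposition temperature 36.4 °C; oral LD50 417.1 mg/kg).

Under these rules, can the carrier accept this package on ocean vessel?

Blowing-agent compound: self-accelerating decomposition temperature 40.2 °C < 50 °C → Group Z6 (Self-Reactive).
The organic peroxide kit has self-accelerating decomposition temperature 27.8 °C, which is < 50 °C, so it is Group Z6 (Self-Reactive).
With self-accelerating decomposition temperature 36.4 °C (< 50 °C), the blowing-agent compound falls in Group Z6.
Total Group Z6: (two 32.3 oz packs = 1834.64 g) + (three 956 g packs = 2.868 kg) + 2.67 kg = 7372.64 g.
7372.64 g is within the ocean vessel limit of 10 kg for Group Z6.

Yes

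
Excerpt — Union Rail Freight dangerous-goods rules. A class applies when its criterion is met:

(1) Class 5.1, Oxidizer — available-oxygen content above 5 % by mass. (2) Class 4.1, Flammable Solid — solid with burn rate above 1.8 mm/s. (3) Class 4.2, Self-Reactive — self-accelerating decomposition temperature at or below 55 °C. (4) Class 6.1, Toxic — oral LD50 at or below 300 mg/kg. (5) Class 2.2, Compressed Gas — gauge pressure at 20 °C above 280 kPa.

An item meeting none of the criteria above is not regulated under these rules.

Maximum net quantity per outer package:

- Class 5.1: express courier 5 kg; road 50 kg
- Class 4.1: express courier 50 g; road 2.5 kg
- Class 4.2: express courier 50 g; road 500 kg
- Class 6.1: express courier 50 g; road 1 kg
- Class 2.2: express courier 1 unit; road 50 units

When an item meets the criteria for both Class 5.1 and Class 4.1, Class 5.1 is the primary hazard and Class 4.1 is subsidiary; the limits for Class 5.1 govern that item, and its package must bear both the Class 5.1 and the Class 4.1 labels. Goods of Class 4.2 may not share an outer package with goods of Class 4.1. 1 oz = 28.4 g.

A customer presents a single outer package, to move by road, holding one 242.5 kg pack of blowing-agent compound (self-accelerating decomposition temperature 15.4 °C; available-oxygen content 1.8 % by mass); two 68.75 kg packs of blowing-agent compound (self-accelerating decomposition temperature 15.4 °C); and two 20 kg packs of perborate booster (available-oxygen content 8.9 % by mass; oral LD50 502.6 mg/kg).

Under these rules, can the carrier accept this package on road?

The blowing-agent compound has self-accelerating decomposition temperature 15.4 °C, which is ≤ 55 °C, so it is Class 4.2 (Self-Reactive).
The blowing-agent compound has self-accelerating decomposition temperature 15.4 °C, which is ≤ 55 °C, so it is Class 4.2 (Self-Reactive).
With available-oxygen content 8.9 % by mass (> 5 % by mass), the perborate booster falls in Class 5.1.
Total Class 4.2: 242.5 kg + (two 68.75 kg packs = 137.5 kg) = 380 kg.
That is within the Class 4.2 road limit of 500 kg.
Class 5.1 quantity: two 20 kg packs = 40 kg.
That is within the Class 5.1 road limit of 50 kg.
The segregation rule (Class 4.2 with Class 4.1) does not apply to Class 4.2 with Class 5.1.
Every hazard class is within its road limit and no segregation rule is violated.

Yes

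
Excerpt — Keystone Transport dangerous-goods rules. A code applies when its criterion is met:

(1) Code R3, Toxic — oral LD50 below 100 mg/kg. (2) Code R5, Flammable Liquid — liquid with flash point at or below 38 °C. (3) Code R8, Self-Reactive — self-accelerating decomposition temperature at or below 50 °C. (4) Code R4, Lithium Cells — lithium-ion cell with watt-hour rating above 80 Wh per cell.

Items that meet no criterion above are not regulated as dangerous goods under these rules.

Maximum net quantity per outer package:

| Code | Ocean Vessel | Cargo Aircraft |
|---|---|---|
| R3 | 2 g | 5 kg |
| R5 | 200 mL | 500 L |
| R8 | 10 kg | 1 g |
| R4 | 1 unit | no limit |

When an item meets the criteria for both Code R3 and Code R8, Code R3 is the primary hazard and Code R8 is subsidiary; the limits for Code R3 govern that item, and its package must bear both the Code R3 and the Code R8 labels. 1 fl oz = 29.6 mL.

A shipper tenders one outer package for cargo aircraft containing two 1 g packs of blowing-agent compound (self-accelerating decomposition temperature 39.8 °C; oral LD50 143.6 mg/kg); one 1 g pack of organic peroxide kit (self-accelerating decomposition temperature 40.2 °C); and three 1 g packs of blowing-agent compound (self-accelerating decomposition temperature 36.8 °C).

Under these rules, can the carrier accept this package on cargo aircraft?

The blowing-agent compound has self-accelerating decomposition temperature 39.8 °C, which is ≤ 50 °C, so it is Code R8 (Self-Reactive).
With self-accelerating decomposition temperature 40.2 °C (≤ 50 °C), the organic peroxide kit falls in Code R8.
The blowing-agent compound has self-accelerating decomposition temperature 36.8 °C, which is ≤ 50 °C, so it is Code R8 (Self-Reactive).
Total Code R8: (two 1 g packs = 2 g) + 1 g + (three 1 g packs = 3 g) = 6 g.
6 g > 1 g (cargo aircraft limit, Code R8) — over the limit.

No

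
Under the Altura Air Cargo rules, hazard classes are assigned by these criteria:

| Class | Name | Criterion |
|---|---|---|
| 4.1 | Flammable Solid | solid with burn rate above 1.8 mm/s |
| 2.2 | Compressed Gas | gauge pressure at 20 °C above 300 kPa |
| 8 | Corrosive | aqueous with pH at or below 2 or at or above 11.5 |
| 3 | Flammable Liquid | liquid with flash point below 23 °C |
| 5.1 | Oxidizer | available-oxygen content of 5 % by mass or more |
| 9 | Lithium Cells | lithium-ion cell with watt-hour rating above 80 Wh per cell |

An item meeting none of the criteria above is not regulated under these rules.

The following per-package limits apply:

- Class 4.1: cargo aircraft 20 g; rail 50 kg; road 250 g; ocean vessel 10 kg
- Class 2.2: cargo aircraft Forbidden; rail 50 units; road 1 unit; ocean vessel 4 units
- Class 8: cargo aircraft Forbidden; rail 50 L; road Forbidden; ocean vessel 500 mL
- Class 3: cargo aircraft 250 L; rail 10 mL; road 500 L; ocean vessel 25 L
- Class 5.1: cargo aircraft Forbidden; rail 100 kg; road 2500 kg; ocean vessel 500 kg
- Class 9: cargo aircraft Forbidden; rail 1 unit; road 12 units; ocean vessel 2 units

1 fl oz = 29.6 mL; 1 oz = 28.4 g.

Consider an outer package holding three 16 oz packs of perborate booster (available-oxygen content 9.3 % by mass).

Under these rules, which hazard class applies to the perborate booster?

Perborate booster: available-oxygen content 9.3 % by mass ≥ 5 % by mass → Class 5.1 (Oxidizer).

Class 5.1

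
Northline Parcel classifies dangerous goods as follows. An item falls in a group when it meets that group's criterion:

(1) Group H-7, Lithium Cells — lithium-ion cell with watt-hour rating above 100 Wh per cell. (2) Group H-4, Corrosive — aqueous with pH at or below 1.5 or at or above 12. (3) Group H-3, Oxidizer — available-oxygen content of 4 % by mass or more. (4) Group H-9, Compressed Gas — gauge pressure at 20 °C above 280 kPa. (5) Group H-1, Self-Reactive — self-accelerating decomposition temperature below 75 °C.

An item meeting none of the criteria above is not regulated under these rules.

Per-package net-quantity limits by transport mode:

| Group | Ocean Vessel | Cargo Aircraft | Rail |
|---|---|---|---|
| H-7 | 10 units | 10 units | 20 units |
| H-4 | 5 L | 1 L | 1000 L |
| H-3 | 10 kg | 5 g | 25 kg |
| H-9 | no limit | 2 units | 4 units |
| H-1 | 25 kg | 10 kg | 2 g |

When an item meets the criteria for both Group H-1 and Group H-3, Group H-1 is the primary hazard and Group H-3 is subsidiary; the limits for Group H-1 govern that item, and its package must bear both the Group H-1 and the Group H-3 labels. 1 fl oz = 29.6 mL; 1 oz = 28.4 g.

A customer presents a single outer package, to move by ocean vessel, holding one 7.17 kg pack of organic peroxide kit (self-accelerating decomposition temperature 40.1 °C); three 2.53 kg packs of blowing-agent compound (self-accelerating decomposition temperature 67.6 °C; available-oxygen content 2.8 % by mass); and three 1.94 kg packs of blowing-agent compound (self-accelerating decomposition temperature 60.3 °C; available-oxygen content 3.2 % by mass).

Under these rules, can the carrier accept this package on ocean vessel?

The organic peroxide kit has self-accelerating decomposition temperature 40.1 °C, which is < 75 °C, so it is Group H-1 (Self-Reactive).
Blowing-agent compound: self-accelerating decomposition temperature 67.6 °C < 75 °C → Group H-1 (Self-Reactive).
Self-accelerating decomposition temperature 60.3 °C meets the Group H-1 criterion (Self-Reactive), so the blowing-agent compound is Group H-1.
Total Group H-1: 7.17 kg + (three 2.53 kg packs = 7.59 kg) + (three 1.94 kg packs = 5.82 kg) = 20.58 kg.
20.58 kg ≤ 25 kg (ocean vessel limit, Group H-1) — within limit.

Yes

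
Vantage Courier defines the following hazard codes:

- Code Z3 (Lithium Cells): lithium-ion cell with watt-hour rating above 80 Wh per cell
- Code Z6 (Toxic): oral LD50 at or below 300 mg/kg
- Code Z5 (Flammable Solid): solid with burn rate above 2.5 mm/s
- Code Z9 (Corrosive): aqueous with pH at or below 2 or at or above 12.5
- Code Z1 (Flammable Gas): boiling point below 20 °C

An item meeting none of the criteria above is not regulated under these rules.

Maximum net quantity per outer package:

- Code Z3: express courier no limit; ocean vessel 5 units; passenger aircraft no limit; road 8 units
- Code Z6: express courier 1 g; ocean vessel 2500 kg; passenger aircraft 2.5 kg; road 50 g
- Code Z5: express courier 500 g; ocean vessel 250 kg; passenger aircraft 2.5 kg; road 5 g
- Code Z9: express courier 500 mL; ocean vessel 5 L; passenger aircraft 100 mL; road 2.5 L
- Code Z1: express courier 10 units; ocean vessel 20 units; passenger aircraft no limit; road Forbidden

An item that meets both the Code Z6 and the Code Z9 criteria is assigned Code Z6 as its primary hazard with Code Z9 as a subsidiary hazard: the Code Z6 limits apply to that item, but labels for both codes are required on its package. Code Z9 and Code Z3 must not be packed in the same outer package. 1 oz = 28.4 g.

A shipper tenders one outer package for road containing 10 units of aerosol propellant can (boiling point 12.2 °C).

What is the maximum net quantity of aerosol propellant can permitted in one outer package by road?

Forbidden

Boiling point 12.2 °C meets the Code Z1 criterion (Flammable Gas), so the aerosol propellant can is Code Z1.
The road limit for Code Z1 is Forbidden.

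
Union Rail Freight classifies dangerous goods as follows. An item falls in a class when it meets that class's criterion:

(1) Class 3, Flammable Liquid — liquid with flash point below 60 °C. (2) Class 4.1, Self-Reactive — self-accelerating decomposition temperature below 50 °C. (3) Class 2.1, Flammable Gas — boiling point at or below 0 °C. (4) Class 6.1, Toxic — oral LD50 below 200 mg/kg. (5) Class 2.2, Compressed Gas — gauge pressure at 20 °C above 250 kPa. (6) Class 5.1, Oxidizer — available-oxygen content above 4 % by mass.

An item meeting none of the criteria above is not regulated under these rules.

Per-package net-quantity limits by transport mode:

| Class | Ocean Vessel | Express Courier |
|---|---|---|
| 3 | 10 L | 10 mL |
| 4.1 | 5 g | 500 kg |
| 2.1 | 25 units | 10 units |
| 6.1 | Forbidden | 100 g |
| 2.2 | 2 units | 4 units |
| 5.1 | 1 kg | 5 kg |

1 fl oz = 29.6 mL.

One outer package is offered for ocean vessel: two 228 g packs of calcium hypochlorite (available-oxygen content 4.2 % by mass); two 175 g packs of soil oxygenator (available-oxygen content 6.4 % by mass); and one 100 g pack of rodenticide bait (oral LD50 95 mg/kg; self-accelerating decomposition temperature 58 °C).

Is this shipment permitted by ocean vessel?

With available-oxygen content 4.2 % by mass (> 4 % by mass), the calcium hypochlorite falls in Class 5.1.
Soil oxygenator: available-oxygen content 6.4 % by mass > 4 % by mass → Class 5.1 (Oxidizer).
With oral LD50 95 mg/kg (< 200 mg/kg), the rodenticide bait falls in Class 6.1.
Class 6.1 quantity: 100 g.
Class 6.1 is Forbidden by ocean vessel.
Total Class 5.1: (two 228 g packs = 456 g) + (two 175 g packs = 350 g) = 806 g.
806 g ≤ 1 kg (ocean vessel limit, Class 5.1) — within limit.

No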